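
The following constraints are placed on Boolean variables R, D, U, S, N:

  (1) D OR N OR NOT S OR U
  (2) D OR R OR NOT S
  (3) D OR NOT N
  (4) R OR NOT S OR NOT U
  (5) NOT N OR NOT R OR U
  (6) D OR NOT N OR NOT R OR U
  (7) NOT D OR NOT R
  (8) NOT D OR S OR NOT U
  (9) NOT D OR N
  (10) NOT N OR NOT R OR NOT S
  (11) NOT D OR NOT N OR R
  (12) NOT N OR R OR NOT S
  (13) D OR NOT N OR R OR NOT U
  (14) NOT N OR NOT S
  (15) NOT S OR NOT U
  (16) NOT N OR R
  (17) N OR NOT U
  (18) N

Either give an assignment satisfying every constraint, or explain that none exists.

UNSATISFIABLE

Case N = True:
  (D OR NOT N) forces D = True.
  (NOT D OR NOT R) forces R = False.
  Clause (NOT D OR NOT N OR R) is falsified — contradiction.
Case N = False:
  Clause (N) is falsified — contradiction.
Both cases fail, so the formula is unsatisfiable.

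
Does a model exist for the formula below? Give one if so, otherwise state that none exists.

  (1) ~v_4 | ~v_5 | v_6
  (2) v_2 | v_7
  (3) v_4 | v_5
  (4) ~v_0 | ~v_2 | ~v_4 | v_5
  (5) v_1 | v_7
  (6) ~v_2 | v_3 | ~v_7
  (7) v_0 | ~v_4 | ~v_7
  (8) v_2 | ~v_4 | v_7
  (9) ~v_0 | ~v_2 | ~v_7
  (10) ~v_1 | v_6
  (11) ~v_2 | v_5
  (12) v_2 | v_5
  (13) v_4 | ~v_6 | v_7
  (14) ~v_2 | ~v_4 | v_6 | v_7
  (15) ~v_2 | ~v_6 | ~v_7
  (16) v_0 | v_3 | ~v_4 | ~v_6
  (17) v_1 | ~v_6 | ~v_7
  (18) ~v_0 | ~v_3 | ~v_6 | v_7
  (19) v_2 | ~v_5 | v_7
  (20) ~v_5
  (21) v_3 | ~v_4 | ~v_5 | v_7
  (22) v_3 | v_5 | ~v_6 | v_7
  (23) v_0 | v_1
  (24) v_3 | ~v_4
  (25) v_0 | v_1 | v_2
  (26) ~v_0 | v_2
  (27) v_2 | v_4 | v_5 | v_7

UNSATISFIABLE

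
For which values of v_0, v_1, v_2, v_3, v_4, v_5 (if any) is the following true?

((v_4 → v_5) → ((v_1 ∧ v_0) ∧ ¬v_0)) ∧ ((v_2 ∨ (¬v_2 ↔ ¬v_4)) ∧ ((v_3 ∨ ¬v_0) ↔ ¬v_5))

v_0=T, v_1=F, v_2=T, v_3=T, v_4=T, v_5=F

  (v_4 → v_5) → ((v_1 ∧ v_0) ∧ ¬v_0) = True
    v_4 → v_5 = False
    (v_1 ∧ v_0) ∧ ¬v_0 = False
      v_1 ∧ v_0 = False
      ¬v_0 = False
  (v_2 ∨ (¬v_2 ↔ ¬v_4)) ∧ ((v_3 ∨ ¬v_0) ↔ ¬v_5) = True
    v_2 ∨ (¬v_2 ↔ ¬v_4) = True
      ¬v_2 ↔ ¬v_4 = True
        ¬v_2 = False
        ¬v_4 = False
    (v_3 ∨ ¬v_0) ↔ ¬v_5 = True
      v_3 ∨ ¬v_0 = True
        ¬v_0 = False
      ¬v_5 = True
Both conjuncts True, so the formula holds.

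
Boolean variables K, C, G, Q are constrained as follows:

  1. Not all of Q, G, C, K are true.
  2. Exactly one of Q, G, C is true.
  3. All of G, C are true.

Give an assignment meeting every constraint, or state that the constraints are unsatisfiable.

Unsatisfiable

Case C = True:
  (2) with C=T forces Q = False.
  (2) with C=T forces G = False.
  Constraint (3) is violated (G=F) — contradiction.
Case C = False:
  Constraint (3) is violated (C=F) — contradiction.
Both cases fail — unsatisfiable.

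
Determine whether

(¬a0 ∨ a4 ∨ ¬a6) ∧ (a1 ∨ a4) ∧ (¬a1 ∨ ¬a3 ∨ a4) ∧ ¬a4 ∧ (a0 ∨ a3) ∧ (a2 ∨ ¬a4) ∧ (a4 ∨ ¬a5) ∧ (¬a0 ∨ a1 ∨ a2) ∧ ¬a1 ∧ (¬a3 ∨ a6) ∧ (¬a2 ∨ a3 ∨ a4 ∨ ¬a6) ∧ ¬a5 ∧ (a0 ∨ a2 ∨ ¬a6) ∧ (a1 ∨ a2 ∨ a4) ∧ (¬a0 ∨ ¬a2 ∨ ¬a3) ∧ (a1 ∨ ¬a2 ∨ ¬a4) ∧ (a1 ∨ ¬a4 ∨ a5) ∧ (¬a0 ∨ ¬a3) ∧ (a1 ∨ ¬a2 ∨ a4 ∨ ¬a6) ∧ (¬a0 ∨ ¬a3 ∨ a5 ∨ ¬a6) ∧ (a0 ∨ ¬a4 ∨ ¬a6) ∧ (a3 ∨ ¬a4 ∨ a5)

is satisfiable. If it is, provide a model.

Case a1 = True:
  Clause (¬a1) is falsified — contradiction.
Case a1 = False:
  (a1 ∨ a4) forces a4 = True.
  Clause (¬a4) is falsified — contradiction.
Both cases fail, so the formula is unsatisfiable.

Unsatisfiable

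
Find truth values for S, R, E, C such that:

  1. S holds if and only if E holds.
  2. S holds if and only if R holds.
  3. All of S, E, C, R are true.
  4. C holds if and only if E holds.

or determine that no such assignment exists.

S: True, R: True, E: True, C: True

  (1) S=T, E=T — same ✓
  (2) S=T, R=T — same ✓
  (3) {S, E, C, R}: all 4 true ✓
  (4) C=T, E=T — same ✓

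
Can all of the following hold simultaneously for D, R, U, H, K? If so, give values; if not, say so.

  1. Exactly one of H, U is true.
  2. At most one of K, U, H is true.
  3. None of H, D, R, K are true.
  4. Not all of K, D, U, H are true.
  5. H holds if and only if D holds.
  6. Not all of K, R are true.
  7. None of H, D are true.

D=F, R=F, U=T, H=F, K=F

  (1) {H, U}: 1 true — exactly one ✓
  (2) {K, U, H}: 1 true — at most one ✓
  (3) {H, D, R, K}: 0 true — none ✓
  (4) {K, D, U, H}: 1/4 true — not all ✓
  (5) H=F, D=F — same ✓
  (6) {K, R}: 0/2 true — not all ✓
  (7) {H, D}: 0 true — none ✓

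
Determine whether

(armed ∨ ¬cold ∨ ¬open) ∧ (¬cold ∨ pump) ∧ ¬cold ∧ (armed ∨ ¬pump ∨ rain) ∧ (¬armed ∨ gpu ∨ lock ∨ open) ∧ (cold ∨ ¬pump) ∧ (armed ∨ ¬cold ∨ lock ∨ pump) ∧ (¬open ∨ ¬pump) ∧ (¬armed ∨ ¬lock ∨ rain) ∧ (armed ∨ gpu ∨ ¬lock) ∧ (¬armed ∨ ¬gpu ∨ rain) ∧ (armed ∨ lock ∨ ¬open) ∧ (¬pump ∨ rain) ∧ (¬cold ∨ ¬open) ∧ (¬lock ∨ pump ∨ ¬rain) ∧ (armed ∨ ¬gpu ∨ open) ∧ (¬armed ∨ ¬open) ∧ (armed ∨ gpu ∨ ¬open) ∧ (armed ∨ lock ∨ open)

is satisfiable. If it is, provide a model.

pump=F, lock=F, rain=T, gpu=T, cold=F, armed=T, open=F

Unit clause (¬cold) forces cold = False.
In (cold ∨ ¬pump) only ¬pump is left, so pump = False.
Set lock = False.
Set rain = True.
Set gpu = True.
Try armed = False:
  (armed ∨ lock ∨ ¬open) forces open = False.
  clause (armed ∨ ¬gpu ∨ open) is falsified — backtrack.
So armed = True.
  then (¬armed ∨ ¬open) forces open = False.
All clauses satisfied.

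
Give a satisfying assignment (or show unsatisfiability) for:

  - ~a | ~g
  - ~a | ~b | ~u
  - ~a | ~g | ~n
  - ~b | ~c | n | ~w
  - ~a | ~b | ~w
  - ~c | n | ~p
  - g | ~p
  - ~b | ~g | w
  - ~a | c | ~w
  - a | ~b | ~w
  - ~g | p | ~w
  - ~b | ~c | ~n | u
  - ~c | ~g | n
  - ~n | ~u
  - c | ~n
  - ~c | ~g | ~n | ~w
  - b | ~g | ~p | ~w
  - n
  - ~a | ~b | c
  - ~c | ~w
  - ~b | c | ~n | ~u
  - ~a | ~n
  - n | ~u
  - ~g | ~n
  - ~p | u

Unit clause (n) forces n = True.
In (~a | ~n) only ~a is left, so a = False.
In (~g | ~n) only ~g is left, so g = False.
In (g | ~p) only ~p is left, so p = False.
In (~n | ~u) only ~u is left, so u = False.
In (c | ~n) only c is left, so c = True.
In (~c | ~w) only ~w is left, so w = False.
In (~b | ~c | ~n | u) only ~b is left, so b = False.
All clauses satisfied.

u: False; n: True; b: False; p: False; w: False; a: False; c: True; g: False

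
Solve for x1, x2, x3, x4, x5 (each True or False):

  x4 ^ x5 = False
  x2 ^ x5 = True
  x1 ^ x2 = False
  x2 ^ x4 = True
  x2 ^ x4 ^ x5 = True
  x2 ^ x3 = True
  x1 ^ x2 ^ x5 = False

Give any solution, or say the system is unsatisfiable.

x1 = True; x2 = True; x3 = False; x4 = False; x5 = False

x4 ^ x5 = F ^ F = False ✓
x2 ^ x5 = T ^ F = True ✓
x1 ^ x2 = T ^ T = False ✓
x2 ^ x4 = T ^ F = True ✓
x2 ^ x4 ^ x5 = T ^ F ^ F = True ✓
x2 ^ x3 = T ^ F = True ✓
x1 ^ x2 ^ x5 = T ^ T ^ F = False ✓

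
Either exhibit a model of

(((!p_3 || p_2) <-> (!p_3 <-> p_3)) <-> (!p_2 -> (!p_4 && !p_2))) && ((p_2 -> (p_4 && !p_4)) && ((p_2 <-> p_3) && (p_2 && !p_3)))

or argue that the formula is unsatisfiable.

Unsatisfiable

Case p_2 = True: the formula simplifies to (!p_3 <-> p_3) && ((p_4 && !p_4) && (p_3 && !p_3)).
  p_3 = True: the conjunct !p_3 <-> p_3 becomes !True <-> True = False.
  p_3 = False: the conjunct !p_3 <-> p_3 becomes !False <-> False = False.
Case p_2 = False: the conjunct p_2 is False.
Both cases fail — unsatisfiable.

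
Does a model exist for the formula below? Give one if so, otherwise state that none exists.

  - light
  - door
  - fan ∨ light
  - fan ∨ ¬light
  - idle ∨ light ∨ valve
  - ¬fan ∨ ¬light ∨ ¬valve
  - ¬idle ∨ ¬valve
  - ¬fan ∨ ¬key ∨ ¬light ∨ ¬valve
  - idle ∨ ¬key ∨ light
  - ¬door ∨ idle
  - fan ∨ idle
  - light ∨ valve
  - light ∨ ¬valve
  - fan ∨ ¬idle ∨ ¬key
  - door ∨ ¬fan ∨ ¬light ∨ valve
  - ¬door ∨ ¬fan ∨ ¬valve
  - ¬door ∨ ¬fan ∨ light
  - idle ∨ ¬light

Unit clause (light) forces light = True.
Unit clause (door) forces door = True.
In (fan ∨ ¬light) only fan is left, so fan = True.
In (¬fan ∨ ¬light ∨ ¬valve) only ¬valve is left, so valve = False.
In (¬door ∨ idle) only idle is left, so idle = True.
Set key = True.
All clauses satisfied.

idle = True, valve = False, fan = True, door = True, light = True, key = True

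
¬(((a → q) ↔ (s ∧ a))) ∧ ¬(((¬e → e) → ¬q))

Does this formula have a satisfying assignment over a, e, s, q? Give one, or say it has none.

a: True; e: True; s: False; q: True

  ¬(((a → q) ↔ (s ∧ a))) = True
    (a → q) ↔ (s ∧ a) = False
      a → q = True
      s ∧ a = False
  ¬(((¬e → e) → ¬q)) = True
    (¬e → e) → ¬q = False
      ¬e → e = True
        ¬e = False
      ¬q = False
Both conjuncts True, so the formula holds.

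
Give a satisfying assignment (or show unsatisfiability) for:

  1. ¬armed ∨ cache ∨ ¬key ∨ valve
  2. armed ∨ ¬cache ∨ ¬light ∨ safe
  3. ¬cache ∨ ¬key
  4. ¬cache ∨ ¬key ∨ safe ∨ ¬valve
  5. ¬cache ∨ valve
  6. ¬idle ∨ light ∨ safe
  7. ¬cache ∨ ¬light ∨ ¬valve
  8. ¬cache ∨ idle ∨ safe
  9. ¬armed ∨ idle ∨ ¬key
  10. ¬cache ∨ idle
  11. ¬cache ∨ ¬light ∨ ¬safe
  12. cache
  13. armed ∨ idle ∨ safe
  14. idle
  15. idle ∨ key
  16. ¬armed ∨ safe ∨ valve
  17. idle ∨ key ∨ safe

valve = True, key = False, safe = True, cache = True, armed = True, light = False, idle = True

Unit clause (cache) forces cache = True.
Unit clause (idle) forces idle = True.
In (¬cache ∨ ¬key) only ¬key is left, so key = False.
In (¬cache ∨ valve) only valve is left, so valve = True.
In (¬cache ∨ ¬light ∨ ¬valve) only ¬light is left, so light = False.
In (¬idle ∨ light ∨ safe) only safe is left, so safe = True.
Set armed = True.
All clauses satisfied.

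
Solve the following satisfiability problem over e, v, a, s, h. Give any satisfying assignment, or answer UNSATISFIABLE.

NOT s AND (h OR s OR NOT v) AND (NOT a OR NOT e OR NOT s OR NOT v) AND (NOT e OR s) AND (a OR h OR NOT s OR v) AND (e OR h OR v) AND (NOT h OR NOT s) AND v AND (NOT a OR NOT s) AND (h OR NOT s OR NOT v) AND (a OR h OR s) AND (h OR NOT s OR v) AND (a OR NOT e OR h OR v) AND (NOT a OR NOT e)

Unit clause (NOT s) forces s = False.
In (NOT e OR s) only NOT e is left, so e = False.
Unit clause (v) forces v = True.
In (h OR s OR NOT v) only h is left, so h = True.
Set a = False.
All clauses satisfied.

e: False; v: True; a: False; s: False; h: True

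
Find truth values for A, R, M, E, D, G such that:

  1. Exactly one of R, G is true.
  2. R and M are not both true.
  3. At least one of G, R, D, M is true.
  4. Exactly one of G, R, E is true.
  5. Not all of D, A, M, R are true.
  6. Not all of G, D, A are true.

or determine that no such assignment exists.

A = False, R = True, M = False, E = False, D = True, G = False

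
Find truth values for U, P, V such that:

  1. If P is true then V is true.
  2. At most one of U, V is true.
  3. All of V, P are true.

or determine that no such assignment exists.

U=F, P=T, V=T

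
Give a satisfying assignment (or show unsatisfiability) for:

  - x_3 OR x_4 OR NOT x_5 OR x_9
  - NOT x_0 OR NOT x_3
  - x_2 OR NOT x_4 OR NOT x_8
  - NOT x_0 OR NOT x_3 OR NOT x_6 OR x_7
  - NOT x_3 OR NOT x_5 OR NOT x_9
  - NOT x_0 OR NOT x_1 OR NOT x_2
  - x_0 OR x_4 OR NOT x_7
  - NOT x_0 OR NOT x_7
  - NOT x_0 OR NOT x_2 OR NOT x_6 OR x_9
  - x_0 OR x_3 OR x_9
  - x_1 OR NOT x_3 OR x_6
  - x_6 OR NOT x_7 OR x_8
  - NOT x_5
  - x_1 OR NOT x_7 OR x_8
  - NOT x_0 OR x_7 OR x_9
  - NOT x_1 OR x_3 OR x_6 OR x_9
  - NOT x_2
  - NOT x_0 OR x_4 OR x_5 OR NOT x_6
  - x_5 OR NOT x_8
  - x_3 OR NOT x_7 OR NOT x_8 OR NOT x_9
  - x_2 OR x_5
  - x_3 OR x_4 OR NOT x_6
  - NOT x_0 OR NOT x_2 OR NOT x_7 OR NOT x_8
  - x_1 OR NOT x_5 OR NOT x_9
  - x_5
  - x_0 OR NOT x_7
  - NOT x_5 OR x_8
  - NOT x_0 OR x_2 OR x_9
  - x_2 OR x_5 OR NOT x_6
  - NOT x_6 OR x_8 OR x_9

Case x_5 = True:
  Clause (NOT x_5) is falsified — contradiction.
Case x_5 = False:
  Clause (x_5) is falsified — contradiction.
Both cases fail, so the formula is unsatisfiable.

UNSATISFIABLE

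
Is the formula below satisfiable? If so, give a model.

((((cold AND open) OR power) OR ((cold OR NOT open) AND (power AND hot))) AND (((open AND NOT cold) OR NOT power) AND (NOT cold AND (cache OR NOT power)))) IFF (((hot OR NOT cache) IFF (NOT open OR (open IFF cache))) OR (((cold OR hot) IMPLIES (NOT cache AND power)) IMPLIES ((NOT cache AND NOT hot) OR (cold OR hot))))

cache: True, open: False, hot: False, power: False, cold: False

  ((((cold AND open) OR power) OR ((cold OR NOT open) AND (power AND hot))) AND (((open AND NOT cold) OR NOT power) AND (NOT cold AND (cache OR NOT power)))) IFF (((hot OR NOT cache) IFF (NOT open OR (open IFF cache))) OR (((cold OR hot) IMPLIES (NOT cache AND power)) IMPLIES ((NOT cache AND NOT hot) OR (cold OR hot)))) = True
    (((cold AND open) OR power) OR ((cold OR NOT open) AND (power AND hot))) AND (((open AND NOT cold) OR NOT power) AND (NOT cold AND (cache OR NOT power))) = False
      ((cold AND open) OR power) OR ((cold OR NOT open) AND (power AND hot)) = False
        (cold AND open) OR power = False
          cold AND open = False
        (cold OR NOT open) AND (power AND hot) = False
          cold OR NOT open = True
            NOT open = True
          power AND hot = False
      ((open AND NOT cold) OR NOT power) AND (NOT cold AND (cache OR NOT power)) = True
        (open AND NOT cold) OR NOT power = True
          open AND NOT cold = False
            NOT cold = True
          NOT power = True
        NOT cold AND (cache OR NOT power) = True
          NOT cold = True
          cache OR NOT power = True
            NOT power = True
    ((hot OR NOT cache) IFF (NOT open OR (open IFF cache))) OR (((cold OR hot) IMPLIES (NOT cache AND power)) IMPLIES ((NOT cache AND NOT hot) OR (cold OR hot))) = False
      (hot OR NOT cache) IFF (NOT open OR (open IFF cache)) = False
        hot OR NOT cache = False
          NOT cache = False
        NOT open OR (open IFF cache) = True
          NOT open = True
          open IFF cache = False
      ((cold OR hot) IMPLIES (NOT cache AND power)) IMPLIES ((NOT cache AND NOT hot) OR (cold OR hot)) = False
        (cold OR hot) IMPLIES (NOT cache AND power) = True
          cold OR hot = False
          NOT cache AND power = False
            NOT cache = False
        (NOT cache AND NOT hot) OR (cold OR hot) = False
          NOT cache AND NOT hot = False
            NOT cache = False
            NOT hot = True
          cold OR hot = False
The formula evaluates to True.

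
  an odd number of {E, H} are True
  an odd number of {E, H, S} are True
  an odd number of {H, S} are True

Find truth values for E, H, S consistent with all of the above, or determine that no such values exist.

E = False, H = True, S = False

{E, H}: 1 true → odd ✓
{E, H, S}: 1 true → odd ✓
{H, S}: 1 true → odd ✓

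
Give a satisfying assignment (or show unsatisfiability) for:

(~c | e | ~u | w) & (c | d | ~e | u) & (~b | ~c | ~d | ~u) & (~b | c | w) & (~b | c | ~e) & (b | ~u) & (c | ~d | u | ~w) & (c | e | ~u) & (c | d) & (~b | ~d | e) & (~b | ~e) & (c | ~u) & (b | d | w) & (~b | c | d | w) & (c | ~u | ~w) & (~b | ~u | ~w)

Set d = True.
Set c = True.
Set b = False.
  then (b | ~u) forces u = False.
Set w = True.
Set e = False.
All clauses satisfied.

d=T, c=T, b=F, w=T, e=F, u=F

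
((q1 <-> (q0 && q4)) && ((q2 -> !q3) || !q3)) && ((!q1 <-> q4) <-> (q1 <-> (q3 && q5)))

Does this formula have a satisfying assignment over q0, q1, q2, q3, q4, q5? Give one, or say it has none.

q0 = False, q1 = False, q2 = False, q3 = False, q4 = True, q5 = True

  (q1 <-> (q0 && q4)) && ((q2 -> !q3) || !q3) = True
    q1 <-> (q0 && q4) = True
      q0 && q4 = False
    (q2 -> !q3) || !q3 = True
      q2 -> !q3 = True
        !q3 = True
      !q3 = True
  (!q1 <-> q4) <-> (q1 <-> (q3 && q5)) = True
    !q1 <-> q4 = True
      !q1 = True
    q1 <-> (q3 && q5) = True
      q3 && q5 = False
Both conjuncts True, so the formula holds.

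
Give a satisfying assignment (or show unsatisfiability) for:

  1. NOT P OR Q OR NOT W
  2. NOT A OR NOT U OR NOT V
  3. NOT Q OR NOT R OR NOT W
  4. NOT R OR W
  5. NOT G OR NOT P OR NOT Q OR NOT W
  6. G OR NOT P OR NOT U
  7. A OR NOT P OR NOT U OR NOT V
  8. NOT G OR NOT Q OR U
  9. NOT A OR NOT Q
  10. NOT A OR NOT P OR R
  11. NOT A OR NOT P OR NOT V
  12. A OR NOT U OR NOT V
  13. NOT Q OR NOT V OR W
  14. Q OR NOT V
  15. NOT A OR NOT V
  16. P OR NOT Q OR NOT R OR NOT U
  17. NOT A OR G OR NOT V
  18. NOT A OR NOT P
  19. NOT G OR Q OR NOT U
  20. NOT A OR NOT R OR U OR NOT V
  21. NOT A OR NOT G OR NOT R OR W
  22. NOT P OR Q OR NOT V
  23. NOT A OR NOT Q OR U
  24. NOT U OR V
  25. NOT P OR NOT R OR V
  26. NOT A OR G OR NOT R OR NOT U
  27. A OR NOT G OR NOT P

Set A = True.
  then (NOT A OR NOT Q) forces Q = False.
  then (Q OR NOT V) forces V = False.
  then (NOT A OR NOT P) forces P = False.
  then (NOT U OR V) forces U = False.
Set W = True.
Set R = False.
Set G = True.
All clauses satisfied.

A = True; U = False; P = False; Q = False; W = True; R = False; V = False; G = True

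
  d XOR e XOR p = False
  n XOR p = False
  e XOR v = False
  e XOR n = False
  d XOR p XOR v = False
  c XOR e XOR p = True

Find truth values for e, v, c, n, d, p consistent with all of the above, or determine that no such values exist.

e = False; v = False; c = True; n = False; d = False; p = False

d XOR e XOR p = F XOR F XOR F = False ✓
n XOR p = F XOR F = False ✓
e XOR v = F XOR F = False ✓
e XOR n = F XOR F = False ✓
d XOR p XOR v = F XOR F XOR F = False ✓
c XOR e XOR p = T XOR F XOR F = True ✓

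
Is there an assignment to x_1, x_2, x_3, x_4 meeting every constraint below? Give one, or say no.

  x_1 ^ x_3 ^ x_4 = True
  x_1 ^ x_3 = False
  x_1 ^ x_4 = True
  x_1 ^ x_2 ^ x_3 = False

x_1=F, x_2=F, x_3=F, x_4=T

x_1 ^ x_3 ^ x_4 = F ^ F ^ T = True ✓
x_1 ^ x_3 = F ^ F = False ✓
x_1 ^ x_4 = F ^ T = True ✓
x_1 ^ x_2 ^ x_3 = F ^ F ^ F = False ✓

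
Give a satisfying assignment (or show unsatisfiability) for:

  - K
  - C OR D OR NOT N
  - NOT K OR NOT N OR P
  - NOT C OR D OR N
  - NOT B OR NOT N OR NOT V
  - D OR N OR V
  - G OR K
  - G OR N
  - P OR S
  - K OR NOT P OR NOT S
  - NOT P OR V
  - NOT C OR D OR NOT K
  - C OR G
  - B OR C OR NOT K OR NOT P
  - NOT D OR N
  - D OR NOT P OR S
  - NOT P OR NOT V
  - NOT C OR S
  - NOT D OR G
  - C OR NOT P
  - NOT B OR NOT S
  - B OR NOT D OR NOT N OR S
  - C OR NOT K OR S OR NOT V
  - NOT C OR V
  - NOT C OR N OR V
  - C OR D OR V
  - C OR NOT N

C: False, K: True, V: True, S: True, D: False, N: False, P: False, B: False, G: True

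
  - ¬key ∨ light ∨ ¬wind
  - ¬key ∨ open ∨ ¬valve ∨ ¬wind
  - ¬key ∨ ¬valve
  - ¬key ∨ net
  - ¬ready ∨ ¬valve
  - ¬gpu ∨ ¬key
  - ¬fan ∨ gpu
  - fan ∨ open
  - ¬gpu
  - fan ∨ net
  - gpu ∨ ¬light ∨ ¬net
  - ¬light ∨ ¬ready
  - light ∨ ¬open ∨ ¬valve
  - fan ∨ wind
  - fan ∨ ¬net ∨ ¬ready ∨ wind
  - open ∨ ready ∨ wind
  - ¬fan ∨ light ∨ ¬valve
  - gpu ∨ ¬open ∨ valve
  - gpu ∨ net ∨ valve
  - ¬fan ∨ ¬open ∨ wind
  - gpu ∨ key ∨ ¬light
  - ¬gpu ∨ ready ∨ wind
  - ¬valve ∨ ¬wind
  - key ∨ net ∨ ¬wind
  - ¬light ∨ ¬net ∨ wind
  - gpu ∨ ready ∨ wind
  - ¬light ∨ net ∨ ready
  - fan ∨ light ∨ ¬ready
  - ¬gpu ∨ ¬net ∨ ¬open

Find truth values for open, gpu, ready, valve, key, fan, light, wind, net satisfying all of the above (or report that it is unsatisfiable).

Case gpu = True:
  Clause (¬gpu) is falsified — contradiction.
Case gpu = False:
  (¬fan ∨ gpu) forces fan = False.
  (fan ∨ open) forces open = True.
  (fan ∨ net) forces net = True.
  (gpu ∨ ¬light ∨ ¬net) forces light = False.
  (light ∨ ¬open ∨ ¬valve) forces valve = False.
  Clause (gpu ∨ ¬open ∨ valve) is falsified — contradiction.
Both cases fail, so the formula is unsatisfiable.

UNSATISFIABLE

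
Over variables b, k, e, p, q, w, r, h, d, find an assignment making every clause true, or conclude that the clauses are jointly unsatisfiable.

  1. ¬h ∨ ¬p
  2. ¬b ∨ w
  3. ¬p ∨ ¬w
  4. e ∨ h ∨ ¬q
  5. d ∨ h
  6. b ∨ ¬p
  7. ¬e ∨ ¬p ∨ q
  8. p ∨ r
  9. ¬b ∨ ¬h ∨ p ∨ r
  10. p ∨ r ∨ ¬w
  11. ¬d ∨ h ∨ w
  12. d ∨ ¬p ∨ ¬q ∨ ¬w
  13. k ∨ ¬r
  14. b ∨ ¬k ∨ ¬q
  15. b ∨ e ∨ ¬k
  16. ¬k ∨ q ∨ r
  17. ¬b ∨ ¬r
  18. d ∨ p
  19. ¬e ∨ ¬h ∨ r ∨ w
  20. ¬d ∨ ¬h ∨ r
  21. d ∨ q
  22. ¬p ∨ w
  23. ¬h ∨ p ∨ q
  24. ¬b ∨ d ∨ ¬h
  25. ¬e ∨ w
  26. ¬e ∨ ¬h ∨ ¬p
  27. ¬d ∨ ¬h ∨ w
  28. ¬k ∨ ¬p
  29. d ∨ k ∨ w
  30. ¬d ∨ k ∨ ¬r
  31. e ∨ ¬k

b: False, k: True, e: True, p: False, q: False, w: True, r: True, h: False, d: True

Set b = False.
  then (b ∨ ¬p) forces p = False.
  then (p ∨ r) forces r = True.
  then (k ∨ ¬r) forces k = True.
  then (b ∨ ¬k ∨ ¬q) forces q = False.
  then (b ∨ e ∨ ¬k) forces e = True.
  then (d ∨ p) forces d = True.
  then (¬h ∨ p ∨ q) forces h = False.
  then (¬e ∨ w) forces w = True.
All clauses satisfied.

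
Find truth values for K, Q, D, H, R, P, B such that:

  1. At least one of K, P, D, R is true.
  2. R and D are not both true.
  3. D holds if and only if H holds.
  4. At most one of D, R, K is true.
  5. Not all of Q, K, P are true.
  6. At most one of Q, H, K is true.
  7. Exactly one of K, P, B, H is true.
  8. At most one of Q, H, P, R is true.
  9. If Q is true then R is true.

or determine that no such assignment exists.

K = False; Q = False; D = True; H = True; R = False; P = False; B = False

  (1) {K, P, D, R}: 1 true — at least one ✓
  (2) R=F, D=T — not both ✓
  (3) D=T, H=T — same ✓
  (4) {D, R, K}: 1 true — at most one ✓
  (5) {Q, K, P}: 0/3 true — not all ✓
  (6) {Q, H, K}: 1 true — at most one ✓
  (7) {K, P, B, H}: 1 true — exactly one ✓
  (8) {Q, H, P, R}: 1 true — at most one ✓
  (9) Q=F ⇒ R: vacuous ✓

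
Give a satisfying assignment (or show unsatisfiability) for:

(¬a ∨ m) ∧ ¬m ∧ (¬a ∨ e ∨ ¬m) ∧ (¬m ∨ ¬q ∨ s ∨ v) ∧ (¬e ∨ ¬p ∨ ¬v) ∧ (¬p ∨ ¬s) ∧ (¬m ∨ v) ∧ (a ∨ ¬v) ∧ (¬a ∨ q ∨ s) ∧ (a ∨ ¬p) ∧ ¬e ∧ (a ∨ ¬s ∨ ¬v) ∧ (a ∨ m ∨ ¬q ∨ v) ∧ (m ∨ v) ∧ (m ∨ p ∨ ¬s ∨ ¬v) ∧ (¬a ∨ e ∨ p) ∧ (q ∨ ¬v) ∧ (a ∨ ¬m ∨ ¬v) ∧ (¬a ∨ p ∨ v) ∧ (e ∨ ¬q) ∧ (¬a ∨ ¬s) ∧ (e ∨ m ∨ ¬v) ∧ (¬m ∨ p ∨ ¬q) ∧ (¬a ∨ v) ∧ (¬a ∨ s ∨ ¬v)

Case m = True:
  Clause (¬m) is falsified — contradiction.
Case m = False:
  (¬a ∨ m) forces a = False.
  (a ∨ ¬v) forces v = False.
  Clause (m ∨ v) is falsified — contradiction.
Both cases fail, so the formula is unsatisfiable.

The formula is unsatisfiable.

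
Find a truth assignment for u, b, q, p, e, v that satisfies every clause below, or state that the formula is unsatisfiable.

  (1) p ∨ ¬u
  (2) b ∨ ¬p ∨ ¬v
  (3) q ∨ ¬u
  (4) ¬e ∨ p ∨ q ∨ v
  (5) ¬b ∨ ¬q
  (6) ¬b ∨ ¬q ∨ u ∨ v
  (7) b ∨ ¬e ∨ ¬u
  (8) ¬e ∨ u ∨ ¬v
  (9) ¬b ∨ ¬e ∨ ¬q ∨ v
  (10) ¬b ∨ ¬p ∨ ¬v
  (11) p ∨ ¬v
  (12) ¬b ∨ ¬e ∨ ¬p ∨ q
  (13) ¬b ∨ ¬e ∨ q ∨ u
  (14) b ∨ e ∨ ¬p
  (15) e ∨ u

u = False, b = False, q = True, p = False, e = True, v = False

Set u = False.
  then (e ∨ u) forces e = True.
  then (¬e ∨ u ∨ ¬v) forces v = False.
Try b = True:
  (¬b ∨ ¬q) forces q = False.
  clause (¬b ∨ ¬e ∨ q ∨ u) is falsified — backtrack.
So b = False.
Set q = True.
Set p = False.
All clauses satisfied.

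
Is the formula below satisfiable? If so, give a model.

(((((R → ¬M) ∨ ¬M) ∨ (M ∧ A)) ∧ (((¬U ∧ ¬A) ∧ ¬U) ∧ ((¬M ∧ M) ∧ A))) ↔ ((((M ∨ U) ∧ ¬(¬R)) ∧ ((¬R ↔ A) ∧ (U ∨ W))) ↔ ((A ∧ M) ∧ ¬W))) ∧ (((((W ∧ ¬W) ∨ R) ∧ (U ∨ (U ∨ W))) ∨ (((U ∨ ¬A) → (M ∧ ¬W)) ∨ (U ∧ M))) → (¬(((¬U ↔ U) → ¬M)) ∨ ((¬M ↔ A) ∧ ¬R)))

Case M = True: the formula simplifies to ¬(((¬(¬R) ∧ ((¬R ↔ A) ∧ (U ∨ W))) ↔ (A ∧ ¬W))) ∧ (((((W ∧ ¬W) ∨ R) ∧ (U ∨ (U ∨ W))) ∨ (((U ∨ ¬A) → ¬W) ∨ U)) → (¬(¬((¬U ↔ U))) ∨ (¬A ∧ ¬R))).
  U = True: simplifies to ¬(((¬(¬R) ∧ (¬R ↔ A)) ↔ (A ∧ ¬W))) ∧ (¬A ∧ ¬R).
    R = True: the conjunct ¬R is False.
    R = False: simplifies to ¬(¬((A ∧ ¬W))) ∧ ¬A.
      A = True: the conjunct ¬A is False.
      A = False: the conjunct ¬(¬((A ∧ ¬W))) becomes ¬(¬False) = False.
  U = False: simplifies to ¬(((¬(¬R) ∧ ((¬R ↔ A) ∧ W)) ↔ (A ∧ ¬W))) ∧ (((((W ∧ ¬W) ∨ R) ∧ W) ∨ (¬A → ¬W)) → (¬A ∧ ¬R)).
    A = True: the conjunct ((((W ∧ ¬W) ∨ R) ∧ W) ∨ (¬A → ¬W)) → (¬A ∧ ¬R) becomes ((((W ∧ ¬W) ∨ R) ∧ W) ∨ True) → (False ∧ ¬R) = False.
    A = False: simplifies to ¬(¬((¬(¬R) ∧ (R ∧ W)))) ∧ (((((W ∧ ¬W) ∨ R) ∧ W) ∨ ¬W) → ¬R).
      R = True: simplifies to ¬(¬W) ∧ ¬((W ∨ ¬W)).
        W = True: the conjunct ¬((W ∨ ¬W)) becomes ¬((True ∨ False)) = False.
        W = False: the conjunct ¬(¬W) becomes ¬(¬False) = False.
      R = False: the conjunct ¬(¬((¬(¬R) ∧ (R ∧ W)))) becomes ¬(¬False) = False.
Case M = False: the formula simplifies to ((U ∧ ¬(¬R)) ∧ ((¬R ↔ A) ∧ (U ∨ W))) ∧ (((((W ∧ ¬W) ∨ R) ∧ (U ∨ (U ∨ W))) ∨ ¬((U ∨ ¬A))) → (A ∧ ¬R)).
  U = True: simplifies to (¬(¬R) ∧ (¬R ↔ A)) ∧ (((W ∧ ¬W) ∨ R) → (A ∧ ¬R)).
    R = True: the conjunct ((W ∧ ¬W) ∨ R) → (A ∧ ¬R) becomes ((W ∧ ¬W) ∨ True) → (A ∧ False) = False.
    R = False: the conjunct ¬(¬R) becomes ¬(¬False) = False.
  U = False: the conjunct U is False.
Both cases fail — unsatisfiable.

Unsatisfiable — no assignment works.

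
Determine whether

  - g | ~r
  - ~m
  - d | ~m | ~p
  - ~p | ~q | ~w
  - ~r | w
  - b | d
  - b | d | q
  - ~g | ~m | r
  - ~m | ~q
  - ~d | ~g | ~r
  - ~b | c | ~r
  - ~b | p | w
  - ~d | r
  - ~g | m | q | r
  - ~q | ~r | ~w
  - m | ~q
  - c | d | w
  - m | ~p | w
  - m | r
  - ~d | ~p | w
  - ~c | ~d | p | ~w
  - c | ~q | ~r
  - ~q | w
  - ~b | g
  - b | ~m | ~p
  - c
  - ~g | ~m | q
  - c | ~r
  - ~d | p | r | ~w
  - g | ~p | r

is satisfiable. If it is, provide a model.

q=F; g=T; r=T; m=F; c=T; w=T; b=T; d=F; p=F

Unit clause (~m) forces m = False.
In (m | ~q) only ~q is left, so q = False.
In (m | r) only r is left, so r = True.
Unit clause (c) forces c = True.
In (g | ~r) only g is left, so g = True.
In (~r | w) only w is left, so w = True.
In (~d | ~g | ~r) only ~d is left, so d = False.
In (b | d) only b is left, so b = True.
Set p = False.
All clauses satisfied.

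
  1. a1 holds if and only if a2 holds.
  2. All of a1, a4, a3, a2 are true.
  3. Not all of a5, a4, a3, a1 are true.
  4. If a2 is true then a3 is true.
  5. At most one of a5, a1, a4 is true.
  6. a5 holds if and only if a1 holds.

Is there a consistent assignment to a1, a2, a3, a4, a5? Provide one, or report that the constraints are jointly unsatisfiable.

Case a4 = True:
  (2) forces a1 = True.
  Constraint (5) is violated (a1=T, a4=T) — contradiction.
Case a4 = False:
  Constraint (2) is violated (a4=F) — contradiction.
Both cases fail — unsatisfiable.

UNSATISFIABLE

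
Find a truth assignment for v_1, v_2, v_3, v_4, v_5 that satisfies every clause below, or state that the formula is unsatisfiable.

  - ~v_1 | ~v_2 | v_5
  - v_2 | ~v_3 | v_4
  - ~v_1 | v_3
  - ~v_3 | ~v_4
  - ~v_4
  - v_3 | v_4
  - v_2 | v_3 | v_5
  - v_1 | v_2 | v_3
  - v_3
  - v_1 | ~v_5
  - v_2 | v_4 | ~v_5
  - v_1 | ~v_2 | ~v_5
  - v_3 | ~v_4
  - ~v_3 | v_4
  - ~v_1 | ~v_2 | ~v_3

Unsatisfiable

Case v_3 = True:
  (~v_3 | ~v_4) forces v_4 = False.
  Clause (~v_3 | v_4) is falsified — contradiction.
Case v_3 = False:
  Clause (v_3) is falsified — contradiction.
Both cases fail, so the formula is unsatisfiable.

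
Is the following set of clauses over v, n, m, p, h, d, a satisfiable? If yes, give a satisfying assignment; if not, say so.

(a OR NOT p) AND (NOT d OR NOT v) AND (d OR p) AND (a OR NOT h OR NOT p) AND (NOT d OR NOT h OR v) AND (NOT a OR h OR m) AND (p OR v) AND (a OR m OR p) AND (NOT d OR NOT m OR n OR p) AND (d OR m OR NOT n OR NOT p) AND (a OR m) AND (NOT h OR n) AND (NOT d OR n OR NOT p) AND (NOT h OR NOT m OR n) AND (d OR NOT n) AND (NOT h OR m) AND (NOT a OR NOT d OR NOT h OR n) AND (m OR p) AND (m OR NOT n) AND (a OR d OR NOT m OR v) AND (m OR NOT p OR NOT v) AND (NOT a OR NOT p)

No satisfying assignment exists.

Case p = True:
  (a OR NOT p) forces a = True.
  Clause (NOT a OR NOT p) is falsified — contradiction.
Case p = False:
  (d OR p) forces d = True.
  (NOT d OR NOT v) forces v = False.
  Clause (p OR v) is falsified — contradiction.
Both cases fail, so the formula is unsatisfiable.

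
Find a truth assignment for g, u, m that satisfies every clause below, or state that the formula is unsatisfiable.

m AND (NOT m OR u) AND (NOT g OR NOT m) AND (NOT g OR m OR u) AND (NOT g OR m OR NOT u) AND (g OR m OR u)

Unit clause (m) forces m = True.
In (NOT m OR u) only u is left, so u = True.
In (NOT g OR NOT m) only NOT g is left, so g = False.
All clauses satisfied.

g = False, u = True, m = True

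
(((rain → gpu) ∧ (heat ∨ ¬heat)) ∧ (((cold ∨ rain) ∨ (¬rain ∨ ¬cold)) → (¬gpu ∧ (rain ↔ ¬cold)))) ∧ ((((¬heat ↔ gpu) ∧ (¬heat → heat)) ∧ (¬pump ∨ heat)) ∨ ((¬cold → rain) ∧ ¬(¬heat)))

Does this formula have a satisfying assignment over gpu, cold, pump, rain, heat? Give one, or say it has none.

gpu = False, cold = True, pump = False, rain = False, heat = True

  ((rain → gpu) ∧ (heat ∨ ¬heat)) ∧ (((cold ∨ rain) ∨ (¬rain ∨ ¬cold)) → (¬gpu ∧ (rain ↔ ¬cold))) = True
    (rain → gpu) ∧ (heat ∨ ¬heat) = True
      rain → gpu = True
      heat ∨ ¬heat = True
        ¬heat = False
    ((cold ∨ rain) ∨ (¬rain ∨ ¬cold)) → (¬gpu ∧ (rain ↔ ¬cold)) = True
      (cold ∨ rain) ∨ (¬rain ∨ ¬cold) = True
        cold ∨ rain = True
        ¬rain ∨ ¬cold = True
          ¬rain = True
          ¬cold = False
      ¬gpu ∧ (rain ↔ ¬cold) = True
        ¬gpu = True
        rain ↔ ¬cold = True
          ¬cold = False
  (((¬heat ↔ gpu) ∧ (¬heat → heat)) ∧ (¬pump ∨ heat)) ∨ ((¬cold → rain) ∧ ¬(¬heat)) = True
    ((¬heat ↔ gpu) ∧ (¬heat → heat)) ∧ (¬pump ∨ heat) = True
      (¬heat ↔ gpu) ∧ (¬heat → heat) = True
        ¬heat ↔ gpu = True
          ¬heat = False
        ¬heat → heat = True
          ¬heat = False
      ¬pump ∨ heat = True
        ¬pump = True
    (¬cold → rain) ∧ ¬(¬heat) = True
      ¬cold → rain = True
        ¬cold = False
      ¬(¬heat) = True
        ¬heat = False
Both conjuncts True, so the formula holds.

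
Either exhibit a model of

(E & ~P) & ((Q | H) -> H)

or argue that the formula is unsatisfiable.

Q=F; P=F; E=T; H=T

  E & ~P = True
    ~P = True
  (Q | H) -> H = True
    Q | H = True
Both conjuncts True, so the formula holds.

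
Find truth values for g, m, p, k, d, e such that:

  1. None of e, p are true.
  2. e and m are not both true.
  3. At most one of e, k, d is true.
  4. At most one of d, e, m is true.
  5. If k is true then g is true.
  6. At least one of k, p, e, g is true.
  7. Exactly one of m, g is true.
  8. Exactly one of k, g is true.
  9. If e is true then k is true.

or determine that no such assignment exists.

g = True, m = False, p = False, k = False, d = False, e = False

  (1) {e, p}: 0 true — none ✓
  (2) e=F, m=F — not both ✓
  (3) {e, k, d}: 0 true — at most one ✓
  (4) {d, e, m}: 0 true — at most one ✓
  (5) k=F ⇒ g: vacuous ✓
  (6) {k, p, e, g}: 1 true — at least one ✓
  (7) {m, g}: 1 true — exactly one ✓
  (8) {k, g}: 1 true — exactly one ✓
  (9) e=F ⇒ k: vacuous ✓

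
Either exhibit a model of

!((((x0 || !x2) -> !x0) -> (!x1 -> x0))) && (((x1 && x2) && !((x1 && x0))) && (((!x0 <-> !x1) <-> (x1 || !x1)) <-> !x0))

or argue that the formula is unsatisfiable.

Case x1 = True: the conjunct !((((x0 || !x2) -> !x0) -> (!x1 -> x0))) becomes !((((x0 || !x2) -> !x0) -> True)) = False.
Case x1 = False: the conjunct x1 is False.
Both cases fail — unsatisfiable.

Unsatisfiable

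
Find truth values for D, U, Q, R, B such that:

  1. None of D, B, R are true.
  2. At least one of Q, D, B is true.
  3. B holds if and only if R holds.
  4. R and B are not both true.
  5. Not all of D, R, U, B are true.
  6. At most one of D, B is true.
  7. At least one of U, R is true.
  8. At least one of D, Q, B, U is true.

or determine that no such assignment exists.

D = False, U = True, Q = True, R = False, B = False

  (1) {D, B, R}: 0 true — none ✓
  (2) {Q, D, B}: 1 true — at least one ✓
  (3) B=F, R=F — same ✓
  (4) R=F, B=F — not both ✓
  (5) {D, R, U, B}: 1/4 true — not all ✓
  (6) {D, B}: 0 true — at most one ✓
  (7) {U, R}: 1 true — at least one ✓
  (8) {D, Q, B, U}: 2 true — at least one ✓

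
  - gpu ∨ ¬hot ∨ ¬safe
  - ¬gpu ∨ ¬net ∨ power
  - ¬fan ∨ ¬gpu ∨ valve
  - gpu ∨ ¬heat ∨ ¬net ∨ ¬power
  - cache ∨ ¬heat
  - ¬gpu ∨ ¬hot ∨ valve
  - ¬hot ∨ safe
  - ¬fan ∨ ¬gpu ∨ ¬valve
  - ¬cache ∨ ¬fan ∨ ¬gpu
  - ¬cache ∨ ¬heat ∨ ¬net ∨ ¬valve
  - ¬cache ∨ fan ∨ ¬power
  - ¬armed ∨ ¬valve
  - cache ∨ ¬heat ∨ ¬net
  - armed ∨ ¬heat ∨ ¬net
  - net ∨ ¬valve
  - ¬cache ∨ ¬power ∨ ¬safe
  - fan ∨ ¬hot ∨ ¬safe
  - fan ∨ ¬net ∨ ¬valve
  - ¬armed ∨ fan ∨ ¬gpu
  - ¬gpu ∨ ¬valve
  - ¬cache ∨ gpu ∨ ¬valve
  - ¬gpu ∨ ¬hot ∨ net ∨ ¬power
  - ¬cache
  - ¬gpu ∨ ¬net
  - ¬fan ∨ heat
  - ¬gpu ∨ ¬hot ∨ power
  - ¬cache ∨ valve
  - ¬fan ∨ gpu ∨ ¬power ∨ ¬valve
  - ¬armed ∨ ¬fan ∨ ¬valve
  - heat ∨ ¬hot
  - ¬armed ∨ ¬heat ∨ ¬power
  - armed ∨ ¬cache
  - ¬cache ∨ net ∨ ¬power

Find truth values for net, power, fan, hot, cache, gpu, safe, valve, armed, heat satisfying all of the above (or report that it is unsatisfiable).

net=F, power=F, fan=F, hot=F, cache=F, gpu=F, safe=T, valve=F, armed=T, heat=F

Unit clause (¬cache) forces cache = False.
In (cache ∨ ¬heat) only ¬heat is left, so heat = False.
In (¬fan ∨ heat) only ¬fan is left, so fan = False.
In (heat ∨ ¬hot) only ¬hot is left, so hot = False.
Set net = False.
  then (net ∨ ¬valve) forces valve = False.
Set power = False.
Set gpu = False.
Set safe = True.
Set armed = True.
All clauses satisfied.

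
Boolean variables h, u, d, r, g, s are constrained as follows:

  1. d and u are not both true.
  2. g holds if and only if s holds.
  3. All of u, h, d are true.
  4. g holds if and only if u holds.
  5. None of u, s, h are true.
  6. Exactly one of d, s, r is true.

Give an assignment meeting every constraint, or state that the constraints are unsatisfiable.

The formula is unsatisfiable.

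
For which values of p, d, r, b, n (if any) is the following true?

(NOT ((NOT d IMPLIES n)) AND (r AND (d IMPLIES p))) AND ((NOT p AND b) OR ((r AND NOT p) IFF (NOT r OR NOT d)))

p=F, d=F, r=T, b=T, n=F

  NOT ((NOT d IMPLIES n)) AND (r AND (d IMPLIES p)) = True
    NOT ((NOT d IMPLIES n)) = True
      NOT d IMPLIES n = False
        NOT d = True
    r AND (d IMPLIES p) = True
      d IMPLIES p = True
  (NOT p AND b) OR ((r AND NOT p) IFF (NOT r OR NOT d)) = True
    NOT p AND b = True
      NOT p = True
    (r AND NOT p) IFF (NOT r OR NOT d) = True
      r AND NOT p = True
        NOT p = True
      NOT r OR NOT d = True
        NOT r = False
        NOT d = True
Both conjuncts True, so the formula holds.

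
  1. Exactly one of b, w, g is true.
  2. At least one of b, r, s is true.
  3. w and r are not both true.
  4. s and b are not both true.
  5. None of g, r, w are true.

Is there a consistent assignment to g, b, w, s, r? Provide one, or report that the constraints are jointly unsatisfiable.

g = False, b = True, w = False, s = False, r = False

  (1) {b, w, g}: 1 true — exactly one ✓
  (2) {b, r, s}: 1 true — at least one ✓
  (3) w=F, r=F — not both ✓
  (4) s=F, b=T — not both ✓
  (5) {g, r, w}: 0 true — none ✓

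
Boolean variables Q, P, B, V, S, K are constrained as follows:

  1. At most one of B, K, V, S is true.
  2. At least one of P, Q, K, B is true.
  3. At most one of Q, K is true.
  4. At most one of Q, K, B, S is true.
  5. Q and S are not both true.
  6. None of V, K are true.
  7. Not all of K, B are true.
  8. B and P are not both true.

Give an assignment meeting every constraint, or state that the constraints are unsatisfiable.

Q = True, P = True, B = False, V = False, S = False, K = False

  (1) {B, K, V, S}: 0 true — at most one ✓
  (2) {P, Q, K, B}: 2 true — at least one ✓
  (3) {Q, K}: 1 true — at most one ✓
  (4) {Q, K, B, S}: 1 true — at most one ✓
  (5) Q=T, S=F — not both ✓
  (6) {V, K}: 0 true — none ✓
  (7) {K, B}: 0/2 true — not all ✓
  (8) B=F, P=T — not both ✓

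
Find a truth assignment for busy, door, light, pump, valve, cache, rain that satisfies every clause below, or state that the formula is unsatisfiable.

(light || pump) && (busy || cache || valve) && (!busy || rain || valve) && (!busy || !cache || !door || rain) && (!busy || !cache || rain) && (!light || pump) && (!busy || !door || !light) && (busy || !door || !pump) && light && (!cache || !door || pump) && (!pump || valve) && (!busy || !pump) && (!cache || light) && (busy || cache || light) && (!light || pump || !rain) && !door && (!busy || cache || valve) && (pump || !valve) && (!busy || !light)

Unit clause (light) forces light = True.
Unit clause (!door) forces door = False.
In (!busy || !light) only !busy is left, so busy = False.
In (!light || pump) only pump is left, so pump = True.
In (!pump || valve) only valve is left, so valve = True.
Set cache = False.
Set rain = True.
All clauses satisfied.

busy=F, door=F, light=T, pump=T, valve=T, cache=F, rain=T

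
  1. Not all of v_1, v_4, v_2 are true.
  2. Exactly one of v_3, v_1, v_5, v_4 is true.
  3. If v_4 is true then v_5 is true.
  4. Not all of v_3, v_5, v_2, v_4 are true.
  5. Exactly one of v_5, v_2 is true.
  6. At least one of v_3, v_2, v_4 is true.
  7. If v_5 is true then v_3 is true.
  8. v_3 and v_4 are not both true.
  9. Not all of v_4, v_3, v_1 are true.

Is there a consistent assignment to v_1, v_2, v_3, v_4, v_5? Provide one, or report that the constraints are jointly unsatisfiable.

v_1 = True; v_2 = True; v_3 = False; v_4 = False; v_5 = False

  (1) {v_1, v_4, v_2}: 2/3 true — not all ✓
  (2) {v_3, v_1, v_5, v_4}: 1 true — exactly one ✓
  (3) v_4=F ⇒ v_5: vacuous ✓
  (4) {v_3, v_5, v_2, v_4}: 1/4 true — not all ✓
  (5) {v_5, v_2}: 1 true — exactly one ✓
  (6) {v_3, v_2, v_4}: 1 true — at least one ✓
  (7) v_5=F ⇒ v_3: vacuous ✓
  (8) v_3=F, v_4=F — not both ✓
  (9) {v_4, v_3, v_1}: 1/3 true — not all ✓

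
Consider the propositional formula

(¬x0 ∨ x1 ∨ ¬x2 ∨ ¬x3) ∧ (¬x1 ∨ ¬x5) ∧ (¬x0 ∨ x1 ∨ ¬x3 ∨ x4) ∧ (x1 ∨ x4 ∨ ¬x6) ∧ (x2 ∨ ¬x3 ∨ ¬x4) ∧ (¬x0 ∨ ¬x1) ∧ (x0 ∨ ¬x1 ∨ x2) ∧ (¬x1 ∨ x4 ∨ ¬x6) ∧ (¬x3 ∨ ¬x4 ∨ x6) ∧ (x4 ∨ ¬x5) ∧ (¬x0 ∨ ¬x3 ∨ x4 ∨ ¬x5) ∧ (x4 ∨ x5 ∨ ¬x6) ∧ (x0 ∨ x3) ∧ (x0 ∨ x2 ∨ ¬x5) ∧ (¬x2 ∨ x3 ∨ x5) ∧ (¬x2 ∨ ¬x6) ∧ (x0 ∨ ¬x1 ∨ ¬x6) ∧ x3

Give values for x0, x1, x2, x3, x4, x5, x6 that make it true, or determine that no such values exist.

Unit clause (x3) forces x3 = True.
Try x0 = True:
  (¬x0 ∨ ¬x1) forces x1 = False.
  (¬x0 ∨ x1 ∨ ¬x2 ∨ ¬x3) forces x2 = False.
  (¬x0 ∨ x1 ∨ ¬x3 ∨ x4) forces x4 = True.
  clause (x2 ∨ ¬x3 ∨ ¬x4) is falsified — backtrack.
So x0 = False.
Set x1 = False.
Set x2 = True.
  then (¬x2 ∨ ¬x6) forces x6 = False.
  then (¬x3 ∨ ¬x4 ∨ x6) forces x4 = False.
  then (x4 ∨ ¬x5) forces x5 = False.
All clauses satisfied.

x0: False, x1: False, x2: True, x3: True, x4: False, x5: False, x6: False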